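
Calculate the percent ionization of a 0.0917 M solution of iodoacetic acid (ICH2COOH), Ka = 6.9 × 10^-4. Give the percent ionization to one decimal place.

8.3%

ICH2COOH ⇌ ICH2COO- + H+; let x = [H+] at equilibrium.
Ka = x²/(C₀ − x); solving the quadratic gives x = 7.62 × 10^-3 M.
% ionization = x/C₀ × 100% = 7.62 × 10^-3/0.0917 × 100% = 8.3%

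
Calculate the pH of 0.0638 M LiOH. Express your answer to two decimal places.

pH = 12.80

LiOH is a strong base; [OH-] = 0.0638 M.
pOH = -log(0.0638) = 1.20
pH = 14.00 - 1.20 = 12.80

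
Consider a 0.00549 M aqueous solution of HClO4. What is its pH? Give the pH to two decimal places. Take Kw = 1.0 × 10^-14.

pH = 2.26

HClO4 is a strong acid and dissociates completely, so [H+] = 0.00549 M.
pH = -log(0.00549) = 2.26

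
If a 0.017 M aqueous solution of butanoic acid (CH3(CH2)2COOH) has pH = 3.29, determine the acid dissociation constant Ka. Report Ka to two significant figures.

Ka = 1.6 × 10^-5

[H+] = 10^(-3.29) = 5.13 × 10^-4 M
At equilibrium [HA] = 0.017 − 5.13 × 10^-4 = 1.65 × 10^-2 M
Ka = [H+][A-]/[HA] = (5.13 × 10^-4)² / 1.65 × 10^-2 = 1.6 × 10^-5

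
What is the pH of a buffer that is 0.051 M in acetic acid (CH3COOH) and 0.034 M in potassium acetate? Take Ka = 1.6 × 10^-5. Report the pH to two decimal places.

pH = 4.62

pKa = −log(1.6 × 10^-5) = 4.796
Using pH = pKa + log([base]/[acid]) with [base]/[acid] = 0.034/0.051:
pH = 4.796 + (-0.176) = 4.62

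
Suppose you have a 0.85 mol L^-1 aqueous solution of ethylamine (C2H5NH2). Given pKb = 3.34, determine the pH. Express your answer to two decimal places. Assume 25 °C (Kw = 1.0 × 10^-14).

pH = 12.29

C2H5NH2 + H2O ⇌ C2H5NH3+ + OH-
Kb = 10^(−3.34) = 4.57 × 10^-4
Kb = [OH-]²/(0.85 − [OH-]) = 4.57 × 10^-4
Neglecting [OH-] in the denominator: [OH-] = √(4.57 × 10^-4 × 0.85) = 1.97 × 10^-2 M
([OH-]/C₀ = 2.3% < 5%, so the approximation holds.)
pOH = 1.71, so pH = 14.00 − pOH = 12.29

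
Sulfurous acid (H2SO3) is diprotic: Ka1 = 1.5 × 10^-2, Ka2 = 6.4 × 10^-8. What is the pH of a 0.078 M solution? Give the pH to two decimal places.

pH = 1.56

Ka1 ≫ Ka2, so treat the first dissociation as the only significant source of H+.
Ka1 = x²/(0.078 − x) = 1.5 × 10^-2
Solving the quadratic: x = (−Ka1 + √(Ka1² + 4·Ka1·C₀))/2 = 2.75 × 10^-2 M
pH = −log(2.75 × 10^-2) = 1.56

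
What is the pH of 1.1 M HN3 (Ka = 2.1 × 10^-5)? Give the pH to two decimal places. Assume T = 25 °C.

pH = 2.32

HN3 ⇌ N3- + H+
From the ICE table, Ka = [H+]²/(1.1 − [H+]) = 2.1 × 10^-5.
Since Ka ≪ C₀, [H+] ≈ √(Ka·C₀) = 4.81 × 10^-3 M.
([H+]/C₀ = 0.44% < 5%, so the approximation holds.)
pH = −log[H+] = −log(4.81 × 10^-3) = 2.32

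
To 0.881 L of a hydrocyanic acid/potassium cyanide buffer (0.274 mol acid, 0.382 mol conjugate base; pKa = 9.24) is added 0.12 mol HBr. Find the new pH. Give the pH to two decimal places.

Added H+ converts CN- to HCN: HCN → 0.394 mol, CN- → 0.262 mol.
Henderson–Hasselbalch with mole ratio 0.262/0.394: pH = 9.24 + (-0.177)

pH = 9.06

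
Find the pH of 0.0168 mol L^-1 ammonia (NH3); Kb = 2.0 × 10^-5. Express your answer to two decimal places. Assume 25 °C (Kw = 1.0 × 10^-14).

NH3 + H2O ⇌ NH4+ + OH-
Let x = [OH-] at equilibrium. Kb = x²/(0.0168 − x).
Neglecting x in the denominator: x = √(2.0 × 10^-5 × 0.0168) = 5.80 × 10^-4 M
Check: 3.5% ionized — well under 5%, approximation valid.
pOH = −log(5.80 × 10^-4) = 3.24; pH = 14.00 − 3.24 = 10.76

pH = 10.76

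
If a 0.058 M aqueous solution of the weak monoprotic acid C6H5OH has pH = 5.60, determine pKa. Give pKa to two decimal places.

[H+] = 10^(-5.60) = 2.51 × 10^-6 M
At equilibrium [HA] = 0.058 − 2.51 × 10^-6 = 5.80 × 10^-2 M
Ka = [H+][A-]/[HA] = (2.51 × 10^-6)² / 5.80 × 10^-2 = 1.09 × 10^-10
pKa = -log(1.09 × 10^-10) = 9.96

pKa = 9.96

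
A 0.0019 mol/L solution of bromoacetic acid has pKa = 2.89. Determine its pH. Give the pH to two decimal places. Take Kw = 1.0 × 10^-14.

pH = 2.98

BrCH2COOH ⇌ BrCH2COO- + H+
Ka = 10^(−2.89) = 1.29 × 10^-3
Let x = [H+] at equilibrium. Ka = x²/(0.0019 − x).
x is not negligible relative to C₀; solve x² + 0.00129·x − 2.45e-06 = 0.
x = (−Ka + √(Ka² + 4·Ka·C₀))/2 = 1.05 × 10^-3 M
pH = −log[H+] = −log(1.05 × 10^-3) = 2.98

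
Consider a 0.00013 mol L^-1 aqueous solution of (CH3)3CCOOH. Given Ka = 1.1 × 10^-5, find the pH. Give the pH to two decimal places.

(CH3)3CCOOH ⇌ (CH3)3CCOO- + H+
Ka = x²/(0.00013 − x) = 1.1 × 10^-5
The 5% rule fails; solving x² + Ka·x − Ka·C₀ = 0 exactly:
x = [−1.1e-05 + √(1.1e-05² + 5.72e-09)]/2 = 3.27 × 10^-5 M
pH = −log[H+] = −log(3.27 × 10^-5) = 4.49

pH = 4.49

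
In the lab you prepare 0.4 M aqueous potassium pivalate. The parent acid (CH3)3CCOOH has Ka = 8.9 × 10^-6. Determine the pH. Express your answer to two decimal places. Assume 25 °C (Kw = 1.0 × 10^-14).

pH = 9.33

(CH3)3CCOO- is the conjugate base of the weak acid (CH3)3CCOOH.
Kb = Kw/Ka = 1.0×10^-14 / 8.9 × 10^-6 = 1.12 × 10^-9
Let x = [OH-] at equilibrium. Kb = x²/(0.4 − x).
Assume x ≪ 0.4: x ≈ √(1.12 × 10^-9 × 0.4) = 2.12 × 10^-5 M
pOH = −log(2.12 × 10^-5) = 4.67; pH = 14.00 − 4.67 = 9.33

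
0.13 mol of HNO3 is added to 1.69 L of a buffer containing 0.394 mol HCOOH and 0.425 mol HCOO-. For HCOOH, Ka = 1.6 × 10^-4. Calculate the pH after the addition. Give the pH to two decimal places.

Added H+ converts HCOO- to HCOOH: HCOOH → 0.524 mol, HCOO- → 0.295 mol.
pKa = −log(1.6 × 10^-4) = 3.796
pH = pKa + log([A⁻]/[HA]) = 3.796 + log(0.295/0.524) = 3.796 -0.250

pH = 3.55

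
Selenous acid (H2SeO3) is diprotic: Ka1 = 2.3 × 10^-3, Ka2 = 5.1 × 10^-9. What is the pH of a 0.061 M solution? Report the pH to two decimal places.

pH = 1.97

Since Ka1 ≫ Ka2, the first ionization dominates [H+].
Ka1 = x²/(0.061 − x) = 2.3 × 10^-3
Solving the quadratic: x = (−Ka1 + √(Ka1² + 4·Ka1·C₀))/2 = 1.08 × 10^-2 M
pH = −log(1.08 × 10^-2) = 1.97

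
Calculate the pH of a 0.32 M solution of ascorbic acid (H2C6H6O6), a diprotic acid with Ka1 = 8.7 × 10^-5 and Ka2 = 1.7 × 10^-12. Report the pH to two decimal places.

Ka1 ≫ Ka2, so treat the first dissociation as the only significant source of H+.
Ka1 = x²/(0.32 − x) = 8.7 × 10^-5
x ≈ √(8.7 × 10^-5 × 0.32) = 5.28 × 10^-3 M
pH = −log(5.28 × 10^-3) = 2.28

pH = 2.28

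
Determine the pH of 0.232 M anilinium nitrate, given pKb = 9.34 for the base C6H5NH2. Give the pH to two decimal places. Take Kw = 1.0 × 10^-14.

pH = 2.65

C6H5NH3+ is the conjugate acid of the weak base C6H5NH2.
Kb = 10^(−9.34) = 4.57 × 10^-10
Ka = Kw/Kb = 1.0×10^-14 / 4.57 × 10^-10 = 2.19 × 10^-5
From the ICE table, Ka = x²/(0.232 − x) = 2.19 × 10^-5.
Neglecting x in the denominator: x = √(2.19 × 10^-5 × 0.232) = 2.25 × 10^-3 M
Check: 0.97% ionized — well under 5%, approximation valid.
pH = −log(2.25 × 10^-3) = 2.65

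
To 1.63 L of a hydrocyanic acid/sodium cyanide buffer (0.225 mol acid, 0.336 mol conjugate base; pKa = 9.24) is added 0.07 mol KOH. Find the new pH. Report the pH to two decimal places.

After neutralization: n(HCN) = 0.155 mol, n(CN-) = 0.406 mol.
pH = pKa + log(n_CN-/n_HCN) = 9.24 + log(0.406/0.155) = 9.24 + (+0.418)

pH = 9.66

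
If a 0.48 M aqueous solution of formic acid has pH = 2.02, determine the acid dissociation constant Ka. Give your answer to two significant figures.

Ka = 1.9 × 10^-4

[H+] = 10^(-2.02) = 9.55 × 10^-3 M
At equilibrium [HA] = 0.48 − 9.55 × 10^-3 = 4.70 × 10^-1 M
Ka = [H+][A-]/[HA] = (9.55 × 10^-3)² / 4.70 × 10^-1 = 1.9 × 10^-4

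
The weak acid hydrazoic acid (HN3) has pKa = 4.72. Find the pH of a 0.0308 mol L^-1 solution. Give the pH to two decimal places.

pH = 3.12

HN3 ⇌ N3- + H+
Ka = 10^(−4.72) = 1.91 × 10^-5
Ka = x²/(0.0308 − x) = 1.91 × 10^-5
Assume x ≪ 0.0308: x ≈ √(1.91 × 10^-5 × 0.0308) = 7.67 × 10^-4 M
pH = −log(7.67 × 10^-4) = 3.12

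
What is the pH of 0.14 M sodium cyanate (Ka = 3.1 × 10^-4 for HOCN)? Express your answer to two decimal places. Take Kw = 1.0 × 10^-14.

pH = 8.33

OCN- is the conjugate base of the weak acid HOCN.
Kb = Kw/Ka = 1.0×10^-14 / 3.1 × 10^-4 = 3.23 × 10^-11
From the ICE table, Kb = [OH-]²/(0.14 − [OH-]) = 3.23 × 10^-11.
Neglecting [OH-] in the denominator: [OH-] = √(3.23 × 10^-11 × 0.14) = 2.13 × 10^-6 M
([OH-]/C₀ = 0.0015% < 5%, so the approximation holds.)
pOH = −log(2.13 × 10^-6) = 5.67; pH = 14.00 − 5.67 = 8.33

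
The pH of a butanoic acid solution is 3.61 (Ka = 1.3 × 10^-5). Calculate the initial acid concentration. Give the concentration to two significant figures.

C₀ = 4.9 × 10^-3 M

[H+] = 10^(-3.61) = 2.45 × 10^-4 M = x
Ka = x²/(C₀ − x) ⇒ C₀ = x + x²/Ka
C₀ = 2.45 × 10^-4 + (2.45 × 10^-4)²/(1.3 × 10^-5) = 4.86 × 10^-3 M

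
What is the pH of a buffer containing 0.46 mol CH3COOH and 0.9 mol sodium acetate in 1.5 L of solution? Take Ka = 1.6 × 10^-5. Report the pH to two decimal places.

pH = 5.09

pKa = −log(1.6 × 10^-5) = 4.796
Using pH = pKa + log([base]/[acid]) with [base]/[acid] = 0.9/0.46:
pH = 4.796 + (+0.291) = 5.09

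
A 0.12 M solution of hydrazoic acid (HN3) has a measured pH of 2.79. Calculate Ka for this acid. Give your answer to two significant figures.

[H+] = 10^(-2.79) = 1.62 × 10^-3 M
At equilibrium [HA] = 0.12 − 1.62 × 10^-3 = 1.18 × 10^-1 M
Ka = [H+][A-]/[HA] = (1.62 × 10^-3)² / 1.18 × 10^-1 = 2.2 × 10^-5

Ka = 2.2 × 10^-5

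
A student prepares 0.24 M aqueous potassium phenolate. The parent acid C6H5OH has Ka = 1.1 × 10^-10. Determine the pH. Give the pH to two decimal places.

C6H5O- is the conjugate base of the weak acid C6H5OH.
Kb = Kw/Ka = 1.0×10^-14 / 1.1 × 10^-10 = 9.09 × 10^-5
Kb = x²/(0.24 − x) = 9.09 × 10^-5
Since Kb ≪ C₀, x ≈ √(Kb·C₀) = 4.67 × 10^-3 M.
(x/C₀ = 1.9% < 5%, so the approximation holds.)
pOH = 2.33, so pH = 14.00 − pOH = 11.67

pH = 11.67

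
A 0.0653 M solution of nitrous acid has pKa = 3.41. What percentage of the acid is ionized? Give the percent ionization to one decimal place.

HNO2 ⇌ NO2- + H+; let x = [H+] at equilibrium.
Ka = 10^(−3.41) = 3.89 × 10^-4
Ka = x²/(C₀ − x); solving the quadratic gives x = 4.85 × 10^-3 M.
% ionization = x/C₀ × 100% = 4.85 × 10^-3/0.0653 × 100% = 7.4%

7.4%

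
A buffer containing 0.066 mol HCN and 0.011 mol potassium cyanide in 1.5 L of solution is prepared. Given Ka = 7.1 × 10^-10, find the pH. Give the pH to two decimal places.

pKa = −log(7.1 × 10^-10) = 9.149
Henderson–Hasselbalch: pH = pKa + log([CN-]/[HCN]) = 9.149 + log(0.011/0.066)
pH = 9.149 + (-0.778) = 8.37

pH = 8.37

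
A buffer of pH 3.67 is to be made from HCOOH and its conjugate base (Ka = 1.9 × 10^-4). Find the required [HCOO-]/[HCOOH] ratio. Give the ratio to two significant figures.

ratio = 0.89

pKa = -log(1.9 × 10^-4) = 3.721
pH = pKa + log(r) ⇒ log(r) = 3.67 − 3.721 = -0.051
r = [HCOO-]/[HCOOH] = 10^(-0.051) = 0.889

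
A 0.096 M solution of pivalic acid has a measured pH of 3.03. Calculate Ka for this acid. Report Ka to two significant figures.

Ka = 9.2 × 10^-6

[H+] = 10^(-3.03) = 9.33 × 10^-4 M
At equilibrium [HA] = 0.096 − 9.33 × 10^-4 = 9.51 × 10^-2 M
Ka = [H+][A-]/[HA] = (9.33 × 10^-4)² / 9.51 × 10^-2 = 9.2 × 10^-6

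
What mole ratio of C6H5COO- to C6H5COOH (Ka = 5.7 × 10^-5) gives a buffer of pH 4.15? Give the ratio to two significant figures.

ratio = 0.81

pKa = -log(5.7 × 10^-5) = 4.244
pH = pKa + log(r) ⇒ log(r) = 4.15 − 4.244 = -0.094
r = [C6H5COO-]/[C6H5COOH] = 10^(-0.094) = 0.805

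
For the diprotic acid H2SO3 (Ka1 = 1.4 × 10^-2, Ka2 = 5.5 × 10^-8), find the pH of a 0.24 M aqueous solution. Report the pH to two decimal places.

Since Ka1 ≫ Ka2, the first ionization dominates [H+].
Ka1 = x²/(0.24 − x) = 1.4 × 10^-2
Solving the quadratic: x = (−Ka1 + √(Ka1² + 4·Ka1·C₀))/2 = 5.14 × 10^-2 M
pH = −log(5.14 × 10^-2) = 1.29

pH = 1.29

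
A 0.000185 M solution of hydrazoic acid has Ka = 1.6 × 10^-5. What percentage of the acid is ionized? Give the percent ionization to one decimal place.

HN3 ⇌ N3- + H+; let x = [H+] at equilibrium.
Ka = x²/(C₀ − x); solving the quadratic gives x = 4.70 × 10^-5 M.
Fraction ionized = 4.70 × 10^-5 / 0.000185 = 0.2541 → 25.4%

25.4%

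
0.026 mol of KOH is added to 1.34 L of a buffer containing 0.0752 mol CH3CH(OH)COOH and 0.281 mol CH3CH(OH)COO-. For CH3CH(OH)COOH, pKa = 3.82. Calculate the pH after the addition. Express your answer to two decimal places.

pH = 4.62

After neutralization: n(CH3CH(OH)COOH) = 0.0492 mol, n(CH3CH(OH)COO-) = 0.307 mol.
pH = pKa + log(n_CH3CH(OH)COO-/n_CH3CH(OH)COOH) = 3.82 + log(0.307/0.0492) = 3.82 + (+0.795)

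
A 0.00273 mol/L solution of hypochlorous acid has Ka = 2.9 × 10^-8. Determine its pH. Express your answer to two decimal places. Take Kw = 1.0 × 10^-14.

pH = 5.05

HOCl ⇌ OCl- + H+
From the ICE table, Ka = [H+]²/(0.00273 − [H+]) = 2.9 × 10^-8.
Since Ka ≪ C₀, [H+] ≈ √(Ka·C₀) = 8.90 × 10^-6 M.
([H+]/C₀ = 0.33% < 5%, so the approximation holds.)
pH = −log(8.90 × 10^-6) = 5.05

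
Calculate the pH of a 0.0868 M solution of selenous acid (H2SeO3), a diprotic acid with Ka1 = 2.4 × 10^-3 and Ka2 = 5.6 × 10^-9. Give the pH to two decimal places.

Ka1 ≫ Ka2, so treat the first dissociation as the only significant source of H+.
Ka1 = x²/(0.0868 − x) = 2.4 × 10^-3
Solving the quadratic: x = (−Ka1 + √(Ka1² + 4·Ka1·C₀))/2 = 1.33 × 10^-2 M
pH = −log(1.33 × 10^-2) = 1.88

pH = 1.88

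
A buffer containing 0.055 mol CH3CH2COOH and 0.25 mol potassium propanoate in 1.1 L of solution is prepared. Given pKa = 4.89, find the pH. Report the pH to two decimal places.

Using pH = pKa + log([base]/[acid]) with [base]/[acid] = 0.25/0.055:
pH = 4.89 + (+0.658) = 5.55

pH = 5.55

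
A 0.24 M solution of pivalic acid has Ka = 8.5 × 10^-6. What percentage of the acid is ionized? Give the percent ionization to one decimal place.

(CH3)3CCOOH ⇌ (CH3)3CCOO- + H+; let x = [H+] at equilibrium.
x ≈ √(Ka·C₀) = √(8.5 × 10^-6 × 0.24) = 1.43 × 10^-3 M
Fraction ionized = 1.43 × 10^-3 / 0.24 = 0.0060 → 0.6%

0.6%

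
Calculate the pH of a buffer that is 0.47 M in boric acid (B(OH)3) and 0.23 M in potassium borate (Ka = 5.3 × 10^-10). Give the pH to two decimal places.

pKa = −log(5.3 × 10^-10) = 9.276
pH = pKa + log([A⁻]/[HA]) = 9.276 + log(0.23/0.47)
pH = 9.276 + (-0.310) = 8.97

pH = 8.97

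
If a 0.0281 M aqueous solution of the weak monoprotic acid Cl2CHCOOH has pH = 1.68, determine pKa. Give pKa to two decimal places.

[H+] = 10^(-1.68) = 2.09 × 10^-2 M
At equilibrium [HA] = 0.0281 − 2.09 × 10^-2 = 7.20 × 10^-3 M
Ka = [H+][A-]/[HA] = (2.09 × 10^-2)² / 7.20 × 10^-3 = 6.07 × 10^-2
pKa = -log(6.07 × 10^-2) = 1.22

pKa = 1.22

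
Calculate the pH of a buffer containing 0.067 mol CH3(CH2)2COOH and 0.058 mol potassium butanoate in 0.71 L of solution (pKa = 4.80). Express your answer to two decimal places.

pH = 4.74

Using pH = pKa + log([base]/[acid]) with [base]/[acid] = 0.058/0.067:
pH = 4.80 + (-0.063) = 4.74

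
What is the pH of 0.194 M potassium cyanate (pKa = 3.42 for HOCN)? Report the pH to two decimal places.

pH = 8.35

OCN- is the conjugate base of the weak acid HOCN.
Ka = 10^(−3.42) = 3.80 × 10^-4
Kb = Kw/Ka = 1.0×10^-14 / 3.80 × 10^-4 = 2.63 × 10^-11
Let x = [OH-] at equilibrium. Kb = x²/(0.194 − x).
Since Kb ≪ C₀, x ≈ √(Kb·C₀) = 2.26 × 10^-6 M.
(x/C₀ = 0.0012% < 5%, so the approximation holds.)
pOH = 5.65, so pH = 14.00 − pOH = 8.35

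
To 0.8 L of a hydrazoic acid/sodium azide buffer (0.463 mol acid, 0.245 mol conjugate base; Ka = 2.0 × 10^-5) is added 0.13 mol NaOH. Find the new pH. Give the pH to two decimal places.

OH- converts HN3 to N3-: HN3 → 0.333 mol, N3- → 0.375 mol.
pKa = −log(2.0 × 10^-5) = 4.699
Henderson–Hasselbalch with mole ratio 0.375/0.333: pH = 4.699 + (+0.052)

pH = 4.75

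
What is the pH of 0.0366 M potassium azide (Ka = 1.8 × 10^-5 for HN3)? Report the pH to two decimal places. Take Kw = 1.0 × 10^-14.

pH = 8.65

N3- is the conjugate base of the weak acid HN3.
Kb = Kw/Ka = 1.0×10^-14 / 1.8 × 10^-5 = 5.56 × 10^-10
Let x = [OH-] at equilibrium. Kb = x²/(0.0366 − x).
Neglecting x in the denominator: x = √(5.56 × 10^-10 × 0.0366) = 4.51 × 10^-6 M
pOH = 5.35, so pH = 14.00 − pOH = 8.65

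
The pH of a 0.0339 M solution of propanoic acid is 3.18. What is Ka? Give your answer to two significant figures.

Ka = 1.3 × 10^-5

[H+] = 10^(-3.18) = 6.61 × 10^-4 M
At equilibrium [HA] = 0.0339 − 6.61 × 10^-4 = 3.32 × 10^-2 M
Ka = [H+][A-]/[HA] = (6.61 × 10^-4)² / 3.32 × 10^-2 = 1.3 × 10^-5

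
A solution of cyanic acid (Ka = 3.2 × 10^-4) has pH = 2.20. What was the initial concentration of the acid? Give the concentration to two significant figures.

C₀ = 1.3 × 10^-1 M

[H+] = 10^(-2.20) = 6.31 × 10^-3 M = x
Ka = x²/(C₀ − x) ⇒ C₀ = x + x²/Ka
C₀ = 6.31 × 10^-3 + (6.31 × 10^-3)²/(3.2 × 10^-4) = 1.31 × 10^-1 M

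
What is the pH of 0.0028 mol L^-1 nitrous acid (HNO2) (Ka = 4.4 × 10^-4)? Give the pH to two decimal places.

HNO2 ⇌ NO2- + H+
From the ICE table, Ka = x²/(0.0028 − x) = 4.4 × 10^-4.
x is not negligible relative to C₀; solve x² + 0.00044·x − 1.23e-06 = 0.
x = (−Ka + √(Ka² + 4·Ka·C₀))/2 = 9.12 × 10^-4 M
pH = −log(9.12 × 10^-4) = 3.04

pH = 3.04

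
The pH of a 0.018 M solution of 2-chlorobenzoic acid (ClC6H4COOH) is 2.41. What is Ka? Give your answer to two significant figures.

Ka = 1.1 × 10^-3

[H+] = 10^(-2.41) = 3.89 × 10^-3 M
At equilibrium [HA] = 0.018 − 3.89 × 10^-3 = 1.41 × 10^-2 M
Ka = [H+][A-]/[HA] = (3.89 × 10^-3)² / 1.41 × 10^-2 = 1.1 × 10^-3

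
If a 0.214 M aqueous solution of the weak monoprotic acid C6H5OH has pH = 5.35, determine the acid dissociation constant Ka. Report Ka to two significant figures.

[H+] = 10^(-5.35) = 4.47 × 10^-6 M
At equilibrium [HA] = 0.214 − 4.47 × 10^-6 = 2.14 × 10^-1 M
Ka = [H+][A-]/[HA] = (4.47 × 10^-6)² / 2.14 × 10^-1 = 9.3 × 10^-11

Ka = 9.3 × 10^-11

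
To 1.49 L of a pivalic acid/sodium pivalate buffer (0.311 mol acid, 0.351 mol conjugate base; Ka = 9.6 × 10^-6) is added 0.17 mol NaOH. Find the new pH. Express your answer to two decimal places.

pH = 5.59

After neutralization: n((CH3)3CCOOH) = 0.141 mol, n((CH3)3CCOO-) = 0.521 mol.
pKa = −log(9.6 × 10^-6) = 5.018
pH = pKa + log([A⁻]/[HA]) = 5.018 + log(0.521/0.141) = 5.018 +0.568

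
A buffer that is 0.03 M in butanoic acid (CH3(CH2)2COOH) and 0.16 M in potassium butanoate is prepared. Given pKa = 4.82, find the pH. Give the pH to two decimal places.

Henderson–Hasselbalch: pH = pKa + log([CH3(CH2)2COO-]/[CH3(CH2)2COOH]) = 4.82 + log(0.16/0.03)
pH = 4.82 + (+0.727) = 5.55

pH = 5.55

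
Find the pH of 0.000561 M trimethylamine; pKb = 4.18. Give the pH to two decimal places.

(CH3)3N + H2O ⇌ (CH3)3NH+ + OH-
Kb = 10^(−4.18) = 6.61 × 10^-5
Kb = x²/(0.000561 − x) = 6.61 × 10^-5
x is not negligible relative to C₀; solve x² + 6.61e-05·x − 3.71e-08 = 0.
x = [−6.61e-05 + √(6.61e-05² + 1.48e-07)]/2 = 1.62 × 10^-4 M
pOH = 3.79, so pH = 14.00 − pOH = 10.21

pH = 10.21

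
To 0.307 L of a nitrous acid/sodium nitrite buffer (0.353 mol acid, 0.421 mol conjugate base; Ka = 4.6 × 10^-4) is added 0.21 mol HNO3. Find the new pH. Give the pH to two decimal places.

After neutralization: n(HNO2) = 0.563 mol, n(NO2-) = 0.211 mol.
pKa = −log(4.6 × 10^-4) = 3.337
pH = pKa + log(n_NO2-/n_HNO2) = 3.337 + log(0.211/0.563) = 3.337 + (-0.426)

pH = 2.91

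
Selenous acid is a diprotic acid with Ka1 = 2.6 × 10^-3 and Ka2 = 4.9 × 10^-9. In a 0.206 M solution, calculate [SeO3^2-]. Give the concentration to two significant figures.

4.9 × 10^-9 M

First ionization gives [H+] ≈ [HSeO3-] = 2.19 × 10^-2 M.
Second step: Ka2 = [H+][SeO3^2-]/[HSeO3-] ≈ [SeO3^2-] (since [H+] ≈ [HSeO3-]).
So [SeO3^2-] ≈ Ka2.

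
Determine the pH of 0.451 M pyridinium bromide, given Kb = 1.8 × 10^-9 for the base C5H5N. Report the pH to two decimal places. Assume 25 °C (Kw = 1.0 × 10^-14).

pH = 2.80

C5H5NH+ is the conjugate acid of the weak base C5H5N.
Ka = Kw/Kb = 1.0×10^-14 / 1.8 × 10^-9 = 5.56 × 10^-6
Let x = [H+] at equilibrium. Ka = x²/(0.451 − x).
Neglecting x in the denominator: x = √(5.56 × 10^-6 × 0.451) = 1.58 × 10^-3 M
Check: 0.35% ionized — well under 5%, approximation valid.
pH = −log(1.58 × 10^-3) = 2.80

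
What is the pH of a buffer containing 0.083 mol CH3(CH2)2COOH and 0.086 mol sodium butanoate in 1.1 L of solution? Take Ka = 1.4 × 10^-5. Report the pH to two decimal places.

pKa = −log(1.4 × 10^-5) = 4.854
Using pH = pKa + log([base]/[acid]) with [base]/[acid] = 0.086/0.083:
pH = 4.854 + (+0.015) = 4.87

pH = 4.87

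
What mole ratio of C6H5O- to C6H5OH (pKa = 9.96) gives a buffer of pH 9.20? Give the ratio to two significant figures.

pH = pKa + log(r) ⇒ log(r) = 9.20 − 9.96 = -0.76
r = [C6H5O-]/[C6H5OH] = 10^(-0.76) = 0.174

ratio = 0.17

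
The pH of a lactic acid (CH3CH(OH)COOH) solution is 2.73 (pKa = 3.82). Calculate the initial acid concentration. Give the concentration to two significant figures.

C₀ = 2.5 × 10^-2 M

[H+] = 10^(-2.73) = 1.86 × 10^-3 M = x
Ka = 10^(−3.82) = 1.51 × 10^-4
Ka = x²/(C₀ − x) ⇒ C₀ = x + x²/Ka
C₀ = 1.86 × 10^-3 + (1.86 × 10^-3)²/(1.51 × 10^-4) = 2.48 × 10^-2 M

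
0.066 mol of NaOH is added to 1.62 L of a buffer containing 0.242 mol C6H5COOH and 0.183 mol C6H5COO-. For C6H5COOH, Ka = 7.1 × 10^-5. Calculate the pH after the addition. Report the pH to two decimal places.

After neutralization: n(C6H5COOH) = 0.176 mol, n(C6H5COO-) = 0.249 mol.
pKa = −log(7.1 × 10^-5) = 4.149
Henderson–Hasselbalch with mole ratio 0.249/0.176: pH = 4.149 + (+0.151)

pH = 4.30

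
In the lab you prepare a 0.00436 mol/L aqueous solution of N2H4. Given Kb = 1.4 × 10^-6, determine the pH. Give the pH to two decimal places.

N2H4 + H2O ⇌ N2H5+ + OH-
Kb = [OH-]²/(0.00436 − [OH-]) = 1.4 × 10^-6
Neglecting [OH-] in the denominator: [OH-] = √(1.4 × 10^-6 × 0.00436) = 7.81 × 10^-5 M
([OH-]/C₀ = 1.8% < 5%, so the approximation holds.)
pOH = −log(7.81 × 10^-5) = 4.11; pH = 14.00 − 4.11 = 9.89

pH = 9.89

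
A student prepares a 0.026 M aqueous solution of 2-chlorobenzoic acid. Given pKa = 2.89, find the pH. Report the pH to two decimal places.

pH = 2.29

ClC6H4COOH ⇌ ClC6H4COO- + H+
Ka = 10^(−2.89) = 1.29 × 10^-3
Ka = [H+]²/(0.026 − [H+]) = 1.29 × 10^-3
[H+] is not negligible relative to C₀; solve [H+]² + 0.00129·[H+] − 3.35e-05 = 0.
[H+] = (−Ka + √(Ka² + 4·Ka·C₀))/2 = 5.18 × 10^-3 M
pH = −log[H+] = −log(5.18 × 10^-3) = 2.29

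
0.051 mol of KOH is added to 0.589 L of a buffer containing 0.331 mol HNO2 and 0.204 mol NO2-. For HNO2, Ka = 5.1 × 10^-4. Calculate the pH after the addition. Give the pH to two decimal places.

pH = 3.25

After neutralization: n(HNO2) = 0.28 mol, n(NO2-) = 0.255 mol.
pKa = −log(5.1 × 10^-4) = 3.292
pH = pKa + log(n_NO2-/n_HNO2) = 3.292 + log(0.255/0.28) = 3.292 + (-0.041)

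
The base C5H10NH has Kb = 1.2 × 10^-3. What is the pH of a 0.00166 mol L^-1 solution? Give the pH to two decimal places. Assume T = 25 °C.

C5H10NH + H2O ⇌ C5H10NH2+ + OH-
From the ICE table, Kb = [OH-]²/(0.00166 − [OH-]) = 1.2 × 10^-3.
The 5% rule fails; solving [OH-]² + Kb·[OH-] − Kb·C₀ = 0 exactly:
[OH-] = (−Kb + √(Kb² + 4·Kb·C₀))/2 = 9.34 × 10^-4 M
pOH = 3.03, so pH = 14.00 − pOH = 10.97

pH = 10.97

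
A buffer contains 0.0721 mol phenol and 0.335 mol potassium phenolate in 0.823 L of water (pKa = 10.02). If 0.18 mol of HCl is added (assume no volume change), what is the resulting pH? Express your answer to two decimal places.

pH = 9.81

Added H+ converts C6H5O- to C6H5OH: C6H5OH → 0.252 mol, C6H5O- → 0.155 mol.
Henderson–Hasselbalch with mole ratio 0.155/0.252: pH = 10.02 + (-0.211)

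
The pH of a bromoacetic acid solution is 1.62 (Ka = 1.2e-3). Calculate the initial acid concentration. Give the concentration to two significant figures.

C₀ = 5.0 × 10^-1 M

[H+] = 10^(-1.62) = 2.40 × 10^-2 M = x
Ka = x²/(C₀ − x) ⇒ C₀ = x + x²/Ka
C₀ = 2.40 × 10^-2 + (2.40 × 10^-2)²/(1.2 × 10^-3) = 5.04 × 10^-1 M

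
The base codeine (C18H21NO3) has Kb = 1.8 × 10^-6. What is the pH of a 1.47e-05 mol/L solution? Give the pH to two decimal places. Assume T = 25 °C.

pH = 8.64

C18H21NO3 + H2O ⇌ C18H22NO3+ + OH-
Kb = x²/(1.47e-05 − x) = 1.8 × 10^-6
The 5% rule fails; solving x² + Kb·x − Kb·C₀ = 0 exactly:
x = (−Kb + √(Kb² + 4·Kb·C₀))/2 = 4.32 × 10^-6 M
pOH = −log(4.32 × 10^-6) = 5.36; pH = 14.00 − 5.36 = 8.64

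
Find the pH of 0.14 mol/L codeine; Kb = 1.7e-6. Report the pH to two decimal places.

pH = 10.69

C18H21NO3 + H2O ⇌ C18H22NO3+ + OH-
From the ICE table, Kb = [OH-]²/(0.14 − [OH-]) = 1.7 × 10^-6.
Assume [OH-] ≪ 0.14: [OH-] ≈ √(1.7 × 10^-6 × 0.14) = 4.88 × 10^-4 M
pOH = 3.31, so pH = 14.00 − pOH = 10.69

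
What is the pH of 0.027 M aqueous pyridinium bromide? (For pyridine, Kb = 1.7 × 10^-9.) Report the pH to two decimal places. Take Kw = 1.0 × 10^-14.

pH = 3.40

C5H5NH+ is the conjugate acid of the weak base C5H5N.
Ka = Kw/Kb = 1.0×10^-14 / 1.7 × 10^-9 = 5.88 × 10^-6
Ka = [H+]²/(0.027 − [H+]) = 5.88 × 10^-6
Neglecting [H+] in the denominator: [H+] = √(5.88 × 10^-6 × 0.027) = 3.98 × 10^-4 M
Check: 1.5% ionized — well under 5%, approximation valid.
pH = −log(3.98 × 10^-4) = 3.40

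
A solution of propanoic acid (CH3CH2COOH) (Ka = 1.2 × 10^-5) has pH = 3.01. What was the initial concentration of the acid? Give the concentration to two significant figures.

C₀ = 8.1 × 10^-2 M

[H+] = 10^(-3.01) = 9.77 × 10^-4 M = x
Ka = x²/(C₀ − x) ⇒ C₀ = x + x²/Ka
C₀ = 9.77 × 10^-4 + (9.77 × 10^-4)²/(1.2 × 10^-5) = 8.05 × 10^-2 M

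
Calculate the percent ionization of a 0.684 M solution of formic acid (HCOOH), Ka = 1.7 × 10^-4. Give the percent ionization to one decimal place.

1.6%

HCOOH ⇌ HCOO- + H+; let x = [H+] at equilibrium.
x ≈ √(Ka·C₀) = √(1.7 × 10^-4 × 0.684) = 1.08 × 10^-2 M
% ionization = x/C₀ × 100% = 1.08 × 10^-2/0.684 × 100% = 1.6%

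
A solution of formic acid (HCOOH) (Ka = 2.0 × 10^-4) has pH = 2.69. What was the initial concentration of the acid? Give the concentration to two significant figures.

[H+] = 10^(-2.69) = 2.04 × 10^-3 M = x
Ka = x²/(C₀ − x) ⇒ C₀ = x + x²/Ka
C₀ = 2.04 × 10^-3 + (2.04 × 10^-3)²/(2.0 × 10^-4) = 2.28 × 10^-2 M

C₀ = 2.3 × 10^-2 M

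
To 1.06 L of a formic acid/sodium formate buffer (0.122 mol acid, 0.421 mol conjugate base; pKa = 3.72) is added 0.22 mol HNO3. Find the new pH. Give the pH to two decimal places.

After neutralization: n(HCOOH) = 0.342 mol, n(HCOO-) = 0.201 mol.
pH = pKa + log([A⁻]/[HA]) = 3.72 + log(0.201/0.342) = 3.72 -0.231

pH = 3.49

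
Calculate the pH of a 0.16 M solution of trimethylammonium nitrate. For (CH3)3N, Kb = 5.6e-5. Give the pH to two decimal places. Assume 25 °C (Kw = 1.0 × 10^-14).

(CH3)3NH+ is the conjugate acid of the weak base (CH3)3N.
Ka = Kw/Kb = 1.0×10^-14 / 5.6 × 10^-5 = 1.79 × 10^-10
From the ICE table, Ka = [H+]²/(0.16 − [H+]) = 1.79 × 10^-10.
Assume [H+] ≪ 0.16: [H+] ≈ √(1.79 × 10^-10 × 0.16) = 5.35 × 10^-6 M
pH = −log[H+] = −log(5.35 × 10^-6) = 5.27

pH = 5.27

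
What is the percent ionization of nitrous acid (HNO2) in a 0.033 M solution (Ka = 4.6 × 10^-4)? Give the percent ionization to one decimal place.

HNO2 ⇌ NO2- + H+; let x = [H+] at equilibrium.
Solve x² + 0.00046x − 1.52e-05 = 0 → x = 3.67 × 10^-3 M
Fraction ionized = 3.67 × 10^-3 / 0.033 = 0.1112 → 11.1%

11.1%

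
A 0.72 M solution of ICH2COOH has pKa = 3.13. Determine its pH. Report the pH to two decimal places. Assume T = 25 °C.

ICH2COOH ⇌ ICH2COO- + H+
Ka = 10^(−3.13) = 7.41 × 10^-4
Ka = [H+]²/(0.72 − [H+]) = 7.41 × 10^-4
Since Ka ≪ C₀, [H+] ≈ √(Ka·C₀) = 2.31 × 10^-2 M.
Check: 3.2% ionized — well under 5%, approximation valid.
pH = −log[H+] = −log(2.31 × 10^-2) = 1.64

pH = 1.64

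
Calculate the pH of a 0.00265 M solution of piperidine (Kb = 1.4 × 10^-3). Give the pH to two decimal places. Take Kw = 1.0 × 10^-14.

pH = 11.13

C5H10NH + H2O ⇌ C5H10NH2+ + OH-
Kb = [OH-]²/(0.00265 − [OH-]) = 1.4 × 10^-3
Here C₀/Kb ≈ 1.89, so the small-[OH-] approximation fails. Use the quadratic:
[OH-] = [−0.0014 + √(0.0014² + 1.48e-05)]/2 = 1.35 × 10^-3 M
pOH = −log(1.35 × 10^-3) = 2.87; pH = 14.00 − 2.87 = 11.13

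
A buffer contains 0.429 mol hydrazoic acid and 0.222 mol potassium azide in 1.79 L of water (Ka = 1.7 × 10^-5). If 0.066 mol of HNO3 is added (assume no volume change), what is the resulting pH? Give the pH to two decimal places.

After neutralization: n(HN3) = 0.495 mol, n(N3-) = 0.156 mol.
pKa = −log(1.7 × 10^-5) = 4.770
pH = pKa + log(n_N3-/n_HN3) = 4.770 + log(0.156/0.495) = 4.770 + (-0.501)

pH = 4.27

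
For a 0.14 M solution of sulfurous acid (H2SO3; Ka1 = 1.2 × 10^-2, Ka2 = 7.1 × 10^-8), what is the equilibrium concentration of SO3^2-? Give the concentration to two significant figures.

First ionization gives [H+] ≈ [HSO3-] = 3.54 × 10^-2 M.
Second step: Ka2 = [H+][SO3^2-]/[HSO3-] ≈ [SO3^2-] (since [H+] ≈ [HSO3-]).
So [SO3^2-] ≈ Ka2.

7.1 × 10^-8 M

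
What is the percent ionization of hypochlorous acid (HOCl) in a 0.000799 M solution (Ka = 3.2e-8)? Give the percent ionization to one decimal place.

0.6%

HOCl ⇌ OCl- + H+; let x = [H+] at equilibrium.
x ≈ √(Ka·C₀) = √(3.2 × 10^-8 × 0.000799) = 5.06 × 10^-6 M
Fraction ionized = 5.06 × 10^-6 / 0.000799 = 0.0063 → 0.6%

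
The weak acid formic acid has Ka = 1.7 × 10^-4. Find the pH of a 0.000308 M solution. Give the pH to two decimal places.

pH = 3.80

HCOOH ⇌ HCOO- + H+
Ka = x²/(0.000308 − x) = 1.7 × 10^-4
x is not negligible relative to C₀; solve x² + 0.00017·x − 5.24e-08 = 0.
x = [−0.00017 + √(0.00017² + 2.09e-07)]/2 = 1.59 × 10^-4 M
pH = −log[H+] = −log(1.59 × 10^-4) = 3.80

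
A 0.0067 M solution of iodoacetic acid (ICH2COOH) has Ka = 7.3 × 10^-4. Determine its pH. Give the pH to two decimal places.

pH = 2.73

ICH2COOH ⇌ ICH2COO- + H+
Ka = [H+]²/(0.0067 − [H+]) = 7.3 × 10^-4
Here C₀/Ka ≈ 9.18, so the small-[H+] approximation fails. Use the quadratic:
[H+] = [−0.00073 + √(0.00073² + 1.96e-05)]/2 = 1.88 × 10^-3 M
pH = −log(1.88 × 10^-3) = 2.73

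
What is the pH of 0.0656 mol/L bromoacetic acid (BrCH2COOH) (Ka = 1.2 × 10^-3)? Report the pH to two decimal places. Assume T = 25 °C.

pH = 2.08

BrCH2COOH ⇌ BrCH2COO- + H+
Ka = x²/(0.0656 − x) = 1.2 × 10^-3
x is not negligible relative to C₀; solve x² + 0.0012·x − 7.87e-05 = 0.
x = (−Ka + √(Ka² + 4·Ka·C₀))/2 = 8.29 × 10^-3 M
pH = −log[H+] = −log(8.29 × 10^-3) = 2.08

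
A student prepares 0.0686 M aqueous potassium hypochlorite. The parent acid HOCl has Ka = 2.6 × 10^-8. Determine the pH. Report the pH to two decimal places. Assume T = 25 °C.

pH = 10.21

OCl- is the conjugate base of the weak acid HOCl.
Kb = Kw/Ka = 1.0×10^-14 / 2.6 × 10^-8 = 3.85 × 10^-7
From the ICE table, Kb = [OH-]²/(0.0686 − [OH-]) = 3.85 × 10^-7.
Neglecting [OH-] in the denominator: [OH-] = √(3.85 × 10^-7 × 0.0686) = 1.63 × 10^-4 M
pOH = 3.79, so pH = 14.00 − pOH = 10.21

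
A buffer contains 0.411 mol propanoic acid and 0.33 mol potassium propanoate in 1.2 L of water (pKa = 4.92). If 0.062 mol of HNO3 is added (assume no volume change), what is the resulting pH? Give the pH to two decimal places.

Added H+ converts CH3CH2COO- to CH3CH2COOH: CH3CH2COOH → 0.473 mol, CH3CH2COO- → 0.268 mol.
Henderson–Hasselbalch with mole ratio 0.268/0.473: pH = 4.92 + (-0.247)

pH = 4.67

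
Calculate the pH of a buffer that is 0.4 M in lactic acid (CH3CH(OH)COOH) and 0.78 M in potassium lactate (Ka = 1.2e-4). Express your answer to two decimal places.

pH = 4.21

pKa = −log(1.2 × 10^-4) = 3.921
pH = pKa + log([A⁻]/[HA]) = 3.921 + log(0.78/0.4)
pH = 3.921 + (+0.290) = 4.21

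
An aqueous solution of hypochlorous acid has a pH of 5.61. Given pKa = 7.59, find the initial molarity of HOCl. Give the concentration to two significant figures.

C₀ = 2.4 × 10^-4 M

[H+] = 10^(-5.61) = 2.45 × 10^-6 M = x
Ka = 10^(−7.59) = 2.57 × 10^-8
Ka = x²/(C₀ − x) ⇒ C₀ = x + x²/Ka
C₀ = 2.45 × 10^-6 + (2.45 × 10^-6)²/(2.57 × 10^-8) = 2.36 × 10^-4 M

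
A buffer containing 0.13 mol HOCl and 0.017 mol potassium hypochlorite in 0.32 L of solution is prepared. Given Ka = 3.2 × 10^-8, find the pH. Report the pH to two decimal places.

pH = 6.61

pKa = −log(3.2 × 10^-8) = 7.495
Using pH = pKa + log([base]/[acid]) with [base]/[acid] = 0.017/0.13:
pH = 7.495 + (-0.883) = 6.61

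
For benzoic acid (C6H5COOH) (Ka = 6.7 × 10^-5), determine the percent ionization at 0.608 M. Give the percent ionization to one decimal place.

1.0%

C6H5COOH ⇌ C6H5COO- + H+; let x = [H+] at equilibrium.
x ≈ √(Ka·C₀) = √(6.7 × 10^-5 × 0.608) = 6.38 × 10^-3 M
% ionization = x/C₀ × 100% = 6.38 × 10^-3/0.608 × 100% = 1.0%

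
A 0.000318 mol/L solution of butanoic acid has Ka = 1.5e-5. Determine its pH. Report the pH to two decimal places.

pH = 4.21

CH3(CH2)2COOH ⇌ CH3(CH2)2COO- + H+
From the ICE table, Ka = x²/(0.000318 − x) = 1.5 × 10^-5.
Here C₀/Ka ≈ 21.2, so the small-x approximation fails. Use the quadratic:
x = [−1.5e-05 + √(1.5e-05² + 1.91e-08)]/2 = 6.20 × 10^-5 M
pH = −log(6.20 × 10^-5) = 4.21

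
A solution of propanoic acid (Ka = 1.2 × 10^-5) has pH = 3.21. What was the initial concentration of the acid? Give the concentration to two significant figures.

C₀ = 3.2 × 10^-2 M

[H+] = 10^(-3.21) = 6.17 × 10^-4 M = x
Ka = x²/(C₀ − x) ⇒ C₀ = x + x²/Ka
C₀ = 6.17 × 10^-4 + (6.17 × 10^-4)²/(1.2 × 10^-5) = 3.23 × 10^-2 M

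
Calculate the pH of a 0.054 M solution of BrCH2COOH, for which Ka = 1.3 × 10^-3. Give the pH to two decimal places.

pH = 2.11

BrCH2COOH ⇌ BrCH2COO- + H+
Let x = [H+] at equilibrium. Ka = x²/(0.054 − x).
Here C₀/Ka ≈ 41.5, so the small-x approximation fails. Use the quadratic:
x = (−Ka + √(Ka² + 4·Ka·C₀))/2 = 7.75 × 10^-3 M
pH = −log(7.75 × 10^-3) = 2.11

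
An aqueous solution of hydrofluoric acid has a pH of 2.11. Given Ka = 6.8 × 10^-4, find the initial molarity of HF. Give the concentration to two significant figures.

[H+] = 10^(-2.11) = 7.76 × 10^-3 M = x
Ka = x²/(C₀ − x) ⇒ C₀ = x + x²/Ka
C₀ = 7.76 × 10^-3 + (7.76 × 10^-3)²/(6.8 × 10^-4) = 9.63 × 10^-2 M

C₀ = 9.6 × 10^-2 M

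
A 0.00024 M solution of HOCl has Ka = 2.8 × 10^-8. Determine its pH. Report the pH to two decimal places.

HOCl ⇌ OCl- + H+
Let x = [H+] at equilibrium. Ka = x²/(0.00024 − x).
Neglecting x in the denominator: x = √(2.8 × 10^-8 × 0.00024) = 2.59 × 10^-6 M
(x/C₀ = 1.1% < 5%, so the approximation holds.)
pH = −log[H+] = −log(2.59 × 10^-6) = 5.59

pH = 5.59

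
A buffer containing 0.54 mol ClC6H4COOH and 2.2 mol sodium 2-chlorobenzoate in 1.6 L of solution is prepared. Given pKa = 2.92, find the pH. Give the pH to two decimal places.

Henderson–Hasselbalch: pH = pKa + log([ClC6H4COO-]/[ClC6H4COOH]) = 2.92 + log(2.2/0.54)
pH = 2.92 + (+0.610) = 3.53

pH = 3.53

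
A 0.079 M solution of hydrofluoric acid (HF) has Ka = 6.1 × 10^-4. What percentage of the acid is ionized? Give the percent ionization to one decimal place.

HF ⇌ F- + H+; let x = [H+] at equilibrium.
Solve x² + 0.00061x − 4.82e-05 = 0 → x = 6.64 × 10^-3 M
% ionization = x/C₀ × 100% = 6.64 × 10^-3/0.079 × 100% = 8.4%

8.4%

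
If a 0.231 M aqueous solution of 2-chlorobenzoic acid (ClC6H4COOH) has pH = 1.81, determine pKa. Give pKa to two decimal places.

pKa = 2.95

[H+] = 10^(-1.81) = 1.55 × 10^-2 M
At equilibrium [HA] = 0.231 − 1.55 × 10^-2 = 2.16 × 10^-1 M
Ka = [H+][A-]/[HA] = (1.55 × 10^-2)² / 2.16 × 10^-1 = 1.11 × 10^-3
pKa = -log(1.11 × 10^-3) = 2.95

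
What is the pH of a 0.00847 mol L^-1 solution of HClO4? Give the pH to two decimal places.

pH = 2.07

HClO4 is a strong acid and dissociates completely, so [H+] = 0.00847 M.
pH = -log(0.00847) = 2.07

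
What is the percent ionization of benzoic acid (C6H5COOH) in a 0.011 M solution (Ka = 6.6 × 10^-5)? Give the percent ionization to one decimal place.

7.5%

C6H5COOH ⇌ C6H5COO- + H+; let x = [H+] at equilibrium.
Ka = x²/(C₀ − x); solving the quadratic gives x = 8.20 × 10^-4 M.
Fraction ionized = 8.20 × 10^-4 / 0.011 = 0.0745 → 7.5%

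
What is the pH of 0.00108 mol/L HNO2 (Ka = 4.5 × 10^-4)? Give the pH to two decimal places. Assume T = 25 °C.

pH = 3.29

HNO2 ⇌ NO2- + H+
Let x = [H+] at equilibrium. Ka = x²/(0.00108 − x).
The 5% rule fails; solving x² + Ka·x − Ka·C₀ = 0 exactly:
x = [−0.00045 + √(0.00045² + 1.94e-06)]/2 = 5.08 × 10^-4 M
pH = −log(5.08 × 10^-4) = 3.29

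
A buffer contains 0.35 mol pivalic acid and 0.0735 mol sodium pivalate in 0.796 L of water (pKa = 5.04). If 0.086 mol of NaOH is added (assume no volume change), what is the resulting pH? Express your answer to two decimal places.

pH = 4.82

OH- converts (CH3)3CCOOH to (CH3)3CCOO-: (CH3)3CCOOH → 0.264 mol, (CH3)3CCOO- → 0.159 mol.
pH = pKa + log([A⁻]/[HA]) = 5.04 + log(0.159/0.264) = 5.04 -0.220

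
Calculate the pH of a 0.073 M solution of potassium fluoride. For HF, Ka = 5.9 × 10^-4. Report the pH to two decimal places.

pH = 8.05

F- is the conjugate base of the weak acid HF.
Kb = Kw/Ka = 1.0×10^-14 / 5.9 × 10^-4 = 1.69 × 10^-11
Kb = x²/(0.073 − x) = 1.69 × 10^-11
Neglecting x in the denominator: x = √(1.69 × 10^-11 × 0.073) = 1.11 × 10^-6 M
pOH = −log(1.11 × 10^-6) = 5.95; pH = 14.00 − 5.95 = 8.05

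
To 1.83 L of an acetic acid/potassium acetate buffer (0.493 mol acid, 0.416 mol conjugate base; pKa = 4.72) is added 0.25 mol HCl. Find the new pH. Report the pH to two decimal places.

pH = 4.07

Added H+ converts CH3COO- to CH3COOH: CH3COOH → 0.743 mol, CH3COO- → 0.166 mol.
Henderson–Hasselbalch with mole ratio 0.166/0.743: pH = 4.72 + (-0.651)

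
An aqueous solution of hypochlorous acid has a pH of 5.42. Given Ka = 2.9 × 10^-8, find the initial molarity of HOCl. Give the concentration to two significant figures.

C₀ = 5.0 × 10^-4 M

[H+] = 10^(-5.42) = 3.80 × 10^-6 M = x
Ka = x²/(C₀ − x) ⇒ C₀ = x + x²/Ka
C₀ = 3.80 × 10^-6 + (3.80 × 10^-6)²/(2.9 × 10^-8) = 5.02 × 10^-4 M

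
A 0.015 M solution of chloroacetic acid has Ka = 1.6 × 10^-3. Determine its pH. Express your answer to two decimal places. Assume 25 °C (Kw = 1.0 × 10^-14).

ClCH2COOH ⇌ ClCH2COO- + H+
From the ICE table, Ka = x²/(0.015 − x) = 1.6 × 10^-3.
The 5% rule fails; solving x² + Ka·x − Ka·C₀ = 0 exactly:
x = (−Ka + √(Ka² + 4·Ka·C₀))/2 = 4.16 × 10^-3 M
pH = −log(4.16 × 10^-3) = 2.38

pH = 2.38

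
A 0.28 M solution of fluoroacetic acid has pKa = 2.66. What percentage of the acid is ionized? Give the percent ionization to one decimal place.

FCH2COOH ⇌ FCH2COO- + H+; let x = [H+] at equilibrium.
Ka = 10^(−2.66) = 2.19 × 10^-3
Ka = x²/(C₀ − x); solving the quadratic gives x = 2.37 × 10^-2 M.
% ionization = x/C₀ × 100% = 2.37 × 10^-2/0.28 × 100% = 8.5%

8.5%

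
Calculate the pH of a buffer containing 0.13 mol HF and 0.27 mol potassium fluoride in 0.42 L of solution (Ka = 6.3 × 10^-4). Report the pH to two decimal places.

pKa = −log(6.3 × 10^-4) = 3.201
Using pH = pKa + log([base]/[acid]) with [base]/[acid] = 0.27/0.13:
pH = 3.201 + (+0.317) = 3.52

pH = 3.52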